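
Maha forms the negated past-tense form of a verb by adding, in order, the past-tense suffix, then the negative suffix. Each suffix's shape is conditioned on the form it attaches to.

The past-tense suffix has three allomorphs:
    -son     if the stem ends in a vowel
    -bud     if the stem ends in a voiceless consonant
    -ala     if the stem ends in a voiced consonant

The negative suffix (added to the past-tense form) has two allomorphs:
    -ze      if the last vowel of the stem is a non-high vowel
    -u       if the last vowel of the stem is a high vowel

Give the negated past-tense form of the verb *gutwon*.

gutwonalaze

*gutwon* — final sound /n/ (a voiced consonant) → -ala → *gutwonala*.
The past-tense form *gutwonala* — last vowel /a/ (a non-high vowel) → -ze → *gutwonalaze*.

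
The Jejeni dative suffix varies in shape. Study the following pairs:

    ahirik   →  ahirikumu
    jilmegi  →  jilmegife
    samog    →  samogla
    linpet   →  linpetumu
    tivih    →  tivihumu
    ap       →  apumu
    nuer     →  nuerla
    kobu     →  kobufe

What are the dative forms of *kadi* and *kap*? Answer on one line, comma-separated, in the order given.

Looking at the final sound of each stem: -umu when the stem ends in a voiceless consonant (*ahirik*, *linpet*, *tivih*, *ap*); -la when the stem ends in a voiced consonant (*samog*, *nuer*); -fe when the stem ends in a vowel (*jilmegi*, *kobu*).
The final sound of *kadi* is /i/, which is a vowel, so the suffix is -fe, giving *kadife*.
The final sound of *kap* is /p/, which is a voiceless consonant, so the suffix is -umu, giving *kapumu*.

kadife, kapumu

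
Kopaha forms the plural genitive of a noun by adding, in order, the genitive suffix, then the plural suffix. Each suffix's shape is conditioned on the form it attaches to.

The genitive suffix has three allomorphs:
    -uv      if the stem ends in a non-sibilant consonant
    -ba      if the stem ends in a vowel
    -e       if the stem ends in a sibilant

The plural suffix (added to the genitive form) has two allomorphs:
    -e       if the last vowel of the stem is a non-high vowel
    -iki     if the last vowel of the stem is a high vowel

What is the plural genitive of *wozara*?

The final sound of *wozara* is /a/, which is a vowel, so the genitive suffix is -ba, giving *wozaraba*.
The last vowel of the genitive form *wozaraba* is /a/, which is a non-high vowel, so the plural suffix is -e, giving *wozarabae*.

wozarabae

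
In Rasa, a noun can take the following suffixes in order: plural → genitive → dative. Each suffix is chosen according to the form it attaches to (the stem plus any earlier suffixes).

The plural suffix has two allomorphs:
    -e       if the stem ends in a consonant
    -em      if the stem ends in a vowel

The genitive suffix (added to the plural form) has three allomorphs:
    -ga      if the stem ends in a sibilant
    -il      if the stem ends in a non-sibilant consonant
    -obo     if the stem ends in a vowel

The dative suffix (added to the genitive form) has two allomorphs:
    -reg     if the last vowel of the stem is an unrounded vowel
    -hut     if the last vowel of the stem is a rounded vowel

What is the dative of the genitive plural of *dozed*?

The final sound of *dozed* is /d/, which is a consonant, so the plural suffix is -e, giving *dozede*.
Since the final sound of the plural form *dozede* is /e/ (a vowel), it takes -obo, giving *dozedeobo*.
The genitive form *dozedeobo* — last vowel /o/ (a rounded vowel) → -hut → *dozedeobohut*.

dozedeobohut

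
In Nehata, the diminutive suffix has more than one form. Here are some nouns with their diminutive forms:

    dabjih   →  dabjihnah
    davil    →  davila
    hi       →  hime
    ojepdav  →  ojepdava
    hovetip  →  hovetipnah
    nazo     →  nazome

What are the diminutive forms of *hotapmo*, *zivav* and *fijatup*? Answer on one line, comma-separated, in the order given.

The alternation tracks the final sound of the stem — -nah when the stem ends in a voiceless consonant (*dabjih*, *hovetip*); -a when the stem ends in a voiced consonant (*davil*, *ojepdav*); -me when the stem ends in a vowel (*hi*, *nazo*).
Since the final sound of *hotapmo* is /o/ (a vowel), it takes -me, giving *hotapmome*.
The final sound of *zivav* is /v/, which is a voiced consonant, so the suffix is -a, giving *zivava*.
*fijatup*: final sound = /p/, a voiceless consonant → -nah → *fijatupnah*.

hotapmome, zivava, fijatupnah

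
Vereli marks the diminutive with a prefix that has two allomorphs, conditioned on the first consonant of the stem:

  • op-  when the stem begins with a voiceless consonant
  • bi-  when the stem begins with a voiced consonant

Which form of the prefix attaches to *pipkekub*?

op-

Since the first consonant of *pipkekub* is /p/ (voiceless), it takes op-.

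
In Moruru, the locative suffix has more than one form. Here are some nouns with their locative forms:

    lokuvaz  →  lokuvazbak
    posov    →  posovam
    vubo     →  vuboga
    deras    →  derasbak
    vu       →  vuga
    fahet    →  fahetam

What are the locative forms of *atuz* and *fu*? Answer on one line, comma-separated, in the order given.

The pattern is sibilance of the final sound: -bak when the stem ends in a sibilant (*lokuvaz*, *deras*); -am when the stem ends in a non-sibilant consonant (*posov*, *fahet*); -ga when the stem ends in a vowel (*vubo*, *vu*).
*atuz* — final sound /z/ (a sibilant) → -bak → *atuzbak*.
The final sound of *fu* is /u/, which is a vowel, so the suffix is -ga, giving *fuga*.

atuzbak, fuga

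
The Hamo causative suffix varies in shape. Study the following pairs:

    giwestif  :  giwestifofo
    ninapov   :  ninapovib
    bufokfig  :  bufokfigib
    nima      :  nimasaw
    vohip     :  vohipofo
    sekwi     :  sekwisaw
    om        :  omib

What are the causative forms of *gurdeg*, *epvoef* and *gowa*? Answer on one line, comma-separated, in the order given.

gurdegib, epvoefofo, gowasaw

The pattern is voicing of the final sound: -ofo when the stem ends in a voiceless consonant (*giwestif*, *vohip*); -ib when the stem ends in a voiced consonant (*ninapov*, *bufokfig*, *om*); -saw when the stem ends in a vowel (*nima*, *sekwi*).
*gurdeg*: final sound = /g/, a voiced consonant → -ib → *gurdegib*.
The final sound of *epvoef* is /f/, which is a voiceless consonant, so the suffix is -ofo, giving *epvoefofo*.
*gowa*: final sound = /a/, a vowel → -saw → *gowasaw*.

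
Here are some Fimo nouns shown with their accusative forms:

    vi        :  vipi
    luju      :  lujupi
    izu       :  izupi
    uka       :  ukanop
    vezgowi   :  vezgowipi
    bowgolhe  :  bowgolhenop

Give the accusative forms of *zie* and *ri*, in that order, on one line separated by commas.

Looking at the last vowel of each stem: -pi when the last vowel of the stem is a high vowel (*vi*, *luju*, *izu*, *vezgowi*); -nop when the last vowel of the stem is a non-high vowel (*uka*, *bowgolhe*).
The last vowel of *zie* is /e/, which is a non-high vowel, so the suffix is -nop, giving *zienop*.
Since the last vowel of *ri* is /i/ (a high vowel), it takes -pi, giving *ripi*.

zienop, ripi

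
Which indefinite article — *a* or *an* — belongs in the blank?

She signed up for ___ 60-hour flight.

a

The indefinite article is chosen by the initial *sound* of the following word, not its spelling.
The number *60* is spoken "sixty", beginning with /ˈsɪksti/ — a consonant sound.
So the article is *a*: She signed up for a 60-hour flight.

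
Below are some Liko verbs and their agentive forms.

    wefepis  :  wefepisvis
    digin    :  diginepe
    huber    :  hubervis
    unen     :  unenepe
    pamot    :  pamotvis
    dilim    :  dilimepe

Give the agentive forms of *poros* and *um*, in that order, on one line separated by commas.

porosvis, umepe

Looking at the final consonant of each stem: -epe when the stem ends in a nasal (*digin*, *unen*, *dilim*); -vis when the stem ends in a non-nasal consonant (*wefepis*, *huber*, *pamot*).
*poros*: final consonant = /s/, non-nasal → -vis → *porosvis*.
*um*: final consonant = /m/, a nasal → -epe → *umepe*.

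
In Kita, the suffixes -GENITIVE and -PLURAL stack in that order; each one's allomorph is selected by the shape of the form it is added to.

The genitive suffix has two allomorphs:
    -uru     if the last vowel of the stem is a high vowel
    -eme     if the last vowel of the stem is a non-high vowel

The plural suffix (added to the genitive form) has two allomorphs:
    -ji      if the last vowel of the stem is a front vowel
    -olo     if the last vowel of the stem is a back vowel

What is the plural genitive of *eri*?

eriuruolo

*eri*: last vowel = /i/, a high vowel → -uru → *eriuru*.
Since the last vowel of the genitive form *eriuru* is /u/ (a back vowel), it takes -olo, giving *eriuruolo*.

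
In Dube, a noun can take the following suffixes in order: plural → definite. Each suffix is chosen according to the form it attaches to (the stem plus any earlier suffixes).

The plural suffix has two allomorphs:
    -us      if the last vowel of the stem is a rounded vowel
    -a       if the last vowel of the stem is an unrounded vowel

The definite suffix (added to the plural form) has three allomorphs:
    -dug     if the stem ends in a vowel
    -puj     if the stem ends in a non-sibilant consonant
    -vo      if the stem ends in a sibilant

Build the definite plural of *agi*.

The last vowel of *agi* is /i/, which is an unrounded vowel, so the plural suffix is -a, giving *agia*.
The plural form *agia* — final sound /a/ (a vowel) → -dug → *agiadug*.

agiadug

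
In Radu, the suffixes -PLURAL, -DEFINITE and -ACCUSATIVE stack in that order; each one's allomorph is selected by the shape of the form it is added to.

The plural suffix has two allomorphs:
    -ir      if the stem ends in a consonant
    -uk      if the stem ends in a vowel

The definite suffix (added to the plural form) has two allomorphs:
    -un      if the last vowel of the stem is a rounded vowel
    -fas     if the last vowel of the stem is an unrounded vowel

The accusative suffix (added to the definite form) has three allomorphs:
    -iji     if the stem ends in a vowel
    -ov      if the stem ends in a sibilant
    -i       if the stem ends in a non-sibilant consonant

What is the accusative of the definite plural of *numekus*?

The final sound of *numekus* is /s/, which is a consonant, so the plural suffix is -ir, giving *numekusir*.
The plural form *numekusir*: last vowel = /i/, an unrounded vowel → -fas → *numekusirfas*.
The final sound of the definite form *numekusirfas* is /s/, which is a sibilant, so the accusative suffix is -ov, giving *numekusirfasov*.

numekusirfasov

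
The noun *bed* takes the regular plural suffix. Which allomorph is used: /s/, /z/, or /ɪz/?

The stem *bed* ends in a voiced non-sibilant sound.
The plural suffix surfaces as /ɪz/ after sibilants, /s/ after other voiceless consonants, and /z/ after other voiced sounds.
So the plural -s on *bed* is pronounced /z/.

/z/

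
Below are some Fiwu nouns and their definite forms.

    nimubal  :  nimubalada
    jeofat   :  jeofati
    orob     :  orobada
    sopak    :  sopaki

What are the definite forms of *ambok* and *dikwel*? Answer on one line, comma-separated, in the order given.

amboki, dikwelada

Looking at the final consonant of each stem: -i when the stem ends in a voiceless consonant (*jeofat*, *sopak*); -ada when the stem ends in a voiced consonant (*nimubal*, *orob*).
Since the final consonant of *ambok* is /k/ (voiceless), it takes -i, giving *amboki*.
The final consonant of *dikwel* is /l/, which is voiced, so the suffix is -ada, giving *dikwelada*.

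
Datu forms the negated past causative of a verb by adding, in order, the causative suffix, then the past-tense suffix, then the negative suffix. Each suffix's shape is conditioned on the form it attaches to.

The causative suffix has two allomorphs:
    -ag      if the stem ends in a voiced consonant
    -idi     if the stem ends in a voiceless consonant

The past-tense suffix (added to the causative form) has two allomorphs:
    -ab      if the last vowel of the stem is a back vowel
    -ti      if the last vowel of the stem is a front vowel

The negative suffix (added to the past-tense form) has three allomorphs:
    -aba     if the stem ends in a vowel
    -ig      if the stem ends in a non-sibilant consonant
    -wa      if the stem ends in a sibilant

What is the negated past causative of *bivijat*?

The final consonant of *bivijat* is /t/, which is voiceless, so the causative suffix is -idi, giving *bivijatidi*.
Since the last vowel of the causative form *bivijatidi* is /i/ (a front vowel), it takes -ti, giving *bivijatiditi*.
The final sound of the past-tense form *bivijatiditi* is /i/, which is a vowel, so the negative suffix is -aba, giving *bivijatiditiaba*.

bivijatiditiaba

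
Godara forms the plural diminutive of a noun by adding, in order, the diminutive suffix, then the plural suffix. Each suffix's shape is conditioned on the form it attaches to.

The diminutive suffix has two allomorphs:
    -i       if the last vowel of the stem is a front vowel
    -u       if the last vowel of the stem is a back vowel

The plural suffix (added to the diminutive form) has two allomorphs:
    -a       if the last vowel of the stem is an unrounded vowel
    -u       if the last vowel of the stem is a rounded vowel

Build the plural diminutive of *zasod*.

zasoduu

The last vowel of *zasod* is /o/, which is a back vowel, so the diminutive suffix is -u, giving *zasodu*.
The last vowel of the diminutive form *zasodu* is /u/, which is a rounded vowel, so the plural suffix is -u, giving *zasoduu*.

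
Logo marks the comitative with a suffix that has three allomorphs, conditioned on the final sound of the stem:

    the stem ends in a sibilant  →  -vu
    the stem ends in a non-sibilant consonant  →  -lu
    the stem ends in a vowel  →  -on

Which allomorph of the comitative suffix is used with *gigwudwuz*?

-vu

*gigwudwuz* — final sound /z/ (a sibilant) → -vu.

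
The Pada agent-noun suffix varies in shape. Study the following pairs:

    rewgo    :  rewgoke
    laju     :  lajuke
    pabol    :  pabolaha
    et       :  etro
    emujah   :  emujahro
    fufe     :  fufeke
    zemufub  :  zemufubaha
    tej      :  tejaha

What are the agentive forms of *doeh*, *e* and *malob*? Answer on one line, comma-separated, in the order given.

doehro, eke, malobaha

The suffix is conditioned by the final sound: -ro when the stem ends in a voiceless consonant (*et*, *emujah*); -aha when the stem ends in a voiced consonant (*pabol*, *zemufub*, *tej*); -ke when the stem ends in a vowel (*rewgo*, *laju*, *fufe*).
*doeh*: final sound = /h/, a voiceless consonant → -ro → *doehro*.
The final sound of *e* is /e/, which is a vowel, so the suffix is -ke, giving *eke*.
*malob*: final sound = /b/, a voiced consonant → -aha → *malobaha*.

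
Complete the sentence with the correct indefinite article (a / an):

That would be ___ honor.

The indefinite article is chosen by the initial *sound* of the following word, not its spelling.
*honor* begins with the sound /ɒ/ (silent h) — a vowel sound.
So the article is *an*: That would be an honor.

an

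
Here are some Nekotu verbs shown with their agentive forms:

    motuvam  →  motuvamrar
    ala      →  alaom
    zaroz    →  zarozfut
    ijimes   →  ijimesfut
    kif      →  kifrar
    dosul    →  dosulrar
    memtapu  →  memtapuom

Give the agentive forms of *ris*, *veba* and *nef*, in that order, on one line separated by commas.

Looking at the final sound of each stem: -fut when the stem ends in a sibilant (*zaroz*, *ijimes*); -rar when the stem ends in a non-sibilant consonant (*motuvam*, *kif*, *dosul*); -om when the stem ends in a vowel (*ala*, *memtapu*).
*ris*: final sound = /s/, a sibilant → -fut → *risfut*.
*veba*: final sound = /a/, a vowel → -om → *vebaom*.
*nef*: final sound = /f/, a non-sibilant consonant → -rar → *nefrar*.

risfut, vebaom, nefrar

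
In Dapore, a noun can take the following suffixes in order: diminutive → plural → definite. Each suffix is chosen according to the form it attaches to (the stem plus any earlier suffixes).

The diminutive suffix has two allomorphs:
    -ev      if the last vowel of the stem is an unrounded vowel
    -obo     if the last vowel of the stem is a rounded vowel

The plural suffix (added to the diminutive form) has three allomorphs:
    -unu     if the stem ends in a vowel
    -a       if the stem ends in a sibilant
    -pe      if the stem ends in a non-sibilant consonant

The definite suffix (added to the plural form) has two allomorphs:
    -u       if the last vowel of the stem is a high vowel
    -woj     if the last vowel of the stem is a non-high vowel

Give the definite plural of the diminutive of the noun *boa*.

Since the last vowel of *boa* is /a/ (an unrounded vowel), it takes -ev, giving *boaev*.
The diminutive form *boaev*: final sound = /v/, a non-sibilant consonant → -pe → *boaevpe*.
The plural form *boaevpe*: last vowel = /e/, a non-high vowel → -woj → *boaevpewoj*.

boaevpewoj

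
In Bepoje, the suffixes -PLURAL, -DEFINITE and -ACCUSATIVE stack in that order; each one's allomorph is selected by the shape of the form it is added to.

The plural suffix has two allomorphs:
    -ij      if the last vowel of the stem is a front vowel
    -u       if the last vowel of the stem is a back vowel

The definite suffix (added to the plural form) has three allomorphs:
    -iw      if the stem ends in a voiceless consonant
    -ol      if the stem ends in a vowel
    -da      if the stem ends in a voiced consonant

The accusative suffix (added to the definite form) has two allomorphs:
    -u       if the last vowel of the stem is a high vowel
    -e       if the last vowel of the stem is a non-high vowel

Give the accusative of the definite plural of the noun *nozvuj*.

nozvujuole

*nozvuj* — last vowel /u/ (a back vowel) → -u → *nozvuju*.
The plural form *nozvuju* — final sound /u/ (a vowel) → -ol → *nozvujuol*.
The last vowel of the definite form *nozvujuol* is /o/, which is a non-high vowel, so the accusative suffix is -e, giving *nozvujuole*.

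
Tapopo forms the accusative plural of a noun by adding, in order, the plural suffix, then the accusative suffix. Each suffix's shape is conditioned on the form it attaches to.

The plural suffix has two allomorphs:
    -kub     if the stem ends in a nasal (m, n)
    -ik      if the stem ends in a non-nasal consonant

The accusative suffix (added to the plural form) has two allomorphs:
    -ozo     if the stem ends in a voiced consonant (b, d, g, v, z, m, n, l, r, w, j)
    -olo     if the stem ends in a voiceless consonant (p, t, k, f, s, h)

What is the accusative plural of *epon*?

Since the final consonant of *epon* is /n/ (a nasal), it takes -kub, giving *eponkub*.
The final consonant of the plural form *eponkub* is /b/, which is voiced, so the accusative suffix is -ozo, giving *eponkubozo*.

eponkubozo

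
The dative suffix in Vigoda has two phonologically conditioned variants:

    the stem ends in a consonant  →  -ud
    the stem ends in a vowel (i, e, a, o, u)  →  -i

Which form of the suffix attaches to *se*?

-i

*se*: final sound = /e/, a vowel → -i.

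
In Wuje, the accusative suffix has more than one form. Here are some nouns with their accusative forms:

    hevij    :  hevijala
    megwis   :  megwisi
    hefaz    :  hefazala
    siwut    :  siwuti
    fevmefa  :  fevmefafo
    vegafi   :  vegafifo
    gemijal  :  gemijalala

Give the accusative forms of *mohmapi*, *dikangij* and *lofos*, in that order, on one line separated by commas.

mohmapifo, dikangijala, lofosi

The alternation tracks the final sound of the stem — -i when the stem ends in a voiceless consonant (*megwis*, *siwut*); -ala when the stem ends in a voiced consonant (*hevij*, *hefaz*, *gemijal*); -fo when the stem ends in a vowel (*fevmefa*, *vegafi*).
The final sound of *mohmapi* is /i/, which is a vowel, so the suffix is -fo, giving *mohmapifo*.
The final sound of *dikangij* is /j/, which is a voiced consonant, so the suffix is -ala, giving *dikangijala*.
The final sound of *lofos* is /s/, which is a voiceless consonant, so the suffix is -i, giving *lofosi*.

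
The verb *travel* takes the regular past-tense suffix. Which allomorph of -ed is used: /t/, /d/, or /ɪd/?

The stem *travel* ends in a voiced sound other than /d/.
The -ed suffix is realized as /ɪd/ after /t, d/; as /t/ after other voiceless consonants; and as /d/ after other voiced sounds.
So -ed on *travel* is pronounced /d/.

/d/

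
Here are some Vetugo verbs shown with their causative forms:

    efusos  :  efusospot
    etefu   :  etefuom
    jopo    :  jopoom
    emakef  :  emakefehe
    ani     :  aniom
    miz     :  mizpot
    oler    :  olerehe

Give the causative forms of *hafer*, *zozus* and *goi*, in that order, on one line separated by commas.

haferehe, zozuspot, goiom

The alternation tracks the final sound of the stem — -pot when the stem ends in a sibilant (*efusos*, *miz*); -ehe when the stem ends in a non-sibilant consonant (*emakef*, *oler*); -om when the stem ends in a vowel (*etefu*, *jopo*, *ani*).
*hafer* — final sound /r/ (a non-sibilant consonant) → -ehe → *haferehe*.
The final sound of *zozus* is /s/, which is a sibilant, so the suffix is -pot, giving *zozuspot*.
*goi* — final sound /i/ (a vowel) → -om → *goiom*.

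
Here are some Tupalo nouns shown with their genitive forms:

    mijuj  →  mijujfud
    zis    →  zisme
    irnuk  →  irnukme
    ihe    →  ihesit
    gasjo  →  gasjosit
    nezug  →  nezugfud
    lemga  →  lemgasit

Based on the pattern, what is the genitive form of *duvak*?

duvakme

The alternation tracks the final sound of the stem — -me when the stem ends in a voiceless consonant (*zis*, *irnuk*); -fud when the stem ends in a voiced consonant (*mijuj*, *nezug*); -sit when the stem ends in a vowel (*ihe*, *gasjo*, *lemga*).
Since the final sound of *duvak* is /k/ (a voiceless consonant), it takes -me, giving *duvakme*.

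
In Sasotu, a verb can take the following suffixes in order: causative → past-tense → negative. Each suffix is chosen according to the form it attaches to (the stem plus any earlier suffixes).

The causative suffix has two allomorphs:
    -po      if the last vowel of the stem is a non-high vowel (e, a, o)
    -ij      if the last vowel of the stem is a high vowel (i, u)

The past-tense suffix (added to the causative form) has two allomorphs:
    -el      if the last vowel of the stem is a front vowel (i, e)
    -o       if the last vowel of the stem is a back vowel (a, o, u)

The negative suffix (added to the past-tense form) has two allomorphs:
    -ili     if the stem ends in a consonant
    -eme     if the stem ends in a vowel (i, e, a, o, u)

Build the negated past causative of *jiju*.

The last vowel of *jiju* is /u/, which is a high vowel, so the causative suffix is -ij, giving *jijuij*.
The causative form *jijuij*: last vowel = /i/, a front vowel → -el → *jijuijel*.
The past-tense form *jijuijel* — final sound /l/ (a consonant) → -ili → *jijuijelili*.

jijuijelili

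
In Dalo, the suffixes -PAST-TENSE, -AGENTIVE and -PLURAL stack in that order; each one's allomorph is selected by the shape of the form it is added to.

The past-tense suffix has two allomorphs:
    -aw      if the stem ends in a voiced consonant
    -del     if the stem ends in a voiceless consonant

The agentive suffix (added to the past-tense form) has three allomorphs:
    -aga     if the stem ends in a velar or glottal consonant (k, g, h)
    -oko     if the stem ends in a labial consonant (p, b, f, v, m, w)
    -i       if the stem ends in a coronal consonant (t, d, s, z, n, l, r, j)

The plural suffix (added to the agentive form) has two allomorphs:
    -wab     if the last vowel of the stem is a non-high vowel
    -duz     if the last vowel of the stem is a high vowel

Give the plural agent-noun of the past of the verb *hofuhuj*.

hofuhujawokowab

*hofuhuj*: final consonant = /j/, voiced → -aw → *hofuhujaw*.
The past-tense form *hofuhujaw*: final consonant = /w/, labial → -oko → *hofuhujawoko*.
The agentive form *hofuhujawoko* — last vowel /o/ (a non-high vowel) → -wab → *hofuhujawokowab*.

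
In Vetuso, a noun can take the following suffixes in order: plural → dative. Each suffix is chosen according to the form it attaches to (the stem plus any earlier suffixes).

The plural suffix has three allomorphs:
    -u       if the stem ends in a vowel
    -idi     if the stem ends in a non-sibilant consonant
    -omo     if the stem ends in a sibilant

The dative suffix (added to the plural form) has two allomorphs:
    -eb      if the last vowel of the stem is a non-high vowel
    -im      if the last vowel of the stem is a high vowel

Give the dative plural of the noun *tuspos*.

tusposomoeb

*tuspos*: final sound = /s/, a sibilant → -omo → *tusposomo*.
Since the last vowel of the plural form *tusposomo* is /o/ (a non-high vowel), it takes -eb, giving *tusposomoeb*.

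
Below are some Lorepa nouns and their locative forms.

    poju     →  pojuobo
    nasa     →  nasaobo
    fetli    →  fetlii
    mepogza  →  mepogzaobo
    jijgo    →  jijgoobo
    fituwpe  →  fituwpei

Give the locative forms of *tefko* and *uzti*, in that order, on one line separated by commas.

The alternation tracks the last vowel of the stem — -i when the last vowel of the stem is a front vowel (*fetli*, *fituwpe*); -obo when the last vowel of the stem is a back vowel (*poju*, *nasa*, *mepogza*, *jijgo*).
Since the last vowel of *tefko* is /o/ (a back vowel), it takes -obo, giving *tefkoobo*.
*uzti*: last vowel = /i/, a front vowel → -i → *uztii*.

tefkoobo, uztii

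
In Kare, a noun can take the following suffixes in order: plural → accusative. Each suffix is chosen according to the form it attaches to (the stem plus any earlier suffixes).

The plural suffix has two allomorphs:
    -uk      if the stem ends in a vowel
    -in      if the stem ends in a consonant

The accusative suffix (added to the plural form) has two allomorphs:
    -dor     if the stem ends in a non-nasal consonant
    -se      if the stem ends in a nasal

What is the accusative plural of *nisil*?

*nisil* — final sound /l/ (a consonant) → -in → *nisilin*.
Since the final consonant of the plural form *nisilin* is /n/ (a nasal), it takes -se, giving *nisilinse*.

nisilinse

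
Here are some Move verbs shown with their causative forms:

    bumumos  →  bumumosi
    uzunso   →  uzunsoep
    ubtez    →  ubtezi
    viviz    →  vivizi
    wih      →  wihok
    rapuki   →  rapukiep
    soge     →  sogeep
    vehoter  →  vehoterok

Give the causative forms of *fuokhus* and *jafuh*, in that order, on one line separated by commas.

fuokhusi, jafuhok

The suffix is conditioned by the final sound: -i when the stem ends in a sibilant (*bumumos*, *ubtez*, *viviz*); -ok when the stem ends in a non-sibilant consonant (*wih*, *vehoter*); -ep when the stem ends in a vowel (*uzunso*, *rapuki*, *soge*).
The final sound of *fuokhus* is /s/, which is a sibilant, so the suffix is -i, giving *fuokhusi*.
*jafuh* — final sound /h/ (a non-sibilant consonant) → -ok → *jafuhok*.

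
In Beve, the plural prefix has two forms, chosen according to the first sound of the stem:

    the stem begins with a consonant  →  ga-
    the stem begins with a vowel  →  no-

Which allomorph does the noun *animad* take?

Since the first sound of *animad* is /a/ (a vowel), it takes no-.

no-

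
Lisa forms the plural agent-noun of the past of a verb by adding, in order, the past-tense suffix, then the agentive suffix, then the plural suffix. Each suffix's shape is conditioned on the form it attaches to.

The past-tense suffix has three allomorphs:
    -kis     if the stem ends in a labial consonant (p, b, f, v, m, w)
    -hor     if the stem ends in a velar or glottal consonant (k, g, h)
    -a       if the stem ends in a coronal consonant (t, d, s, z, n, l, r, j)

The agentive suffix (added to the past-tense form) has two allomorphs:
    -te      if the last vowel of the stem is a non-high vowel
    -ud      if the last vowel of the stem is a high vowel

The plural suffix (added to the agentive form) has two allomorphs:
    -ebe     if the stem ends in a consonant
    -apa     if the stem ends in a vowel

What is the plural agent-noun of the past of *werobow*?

werobowkisudebe

*werobow* — final consonant /w/ (labial) → -kis → *werobowkis*.
The past-tense form *werobowkis* — last vowel /i/ (a high vowel) → -ud → *werobowkisud*.
Since the final sound of the agentive form *werobowkisud* is /d/ (a consonant), it takes -ebe, giving *werobowkisudebe*.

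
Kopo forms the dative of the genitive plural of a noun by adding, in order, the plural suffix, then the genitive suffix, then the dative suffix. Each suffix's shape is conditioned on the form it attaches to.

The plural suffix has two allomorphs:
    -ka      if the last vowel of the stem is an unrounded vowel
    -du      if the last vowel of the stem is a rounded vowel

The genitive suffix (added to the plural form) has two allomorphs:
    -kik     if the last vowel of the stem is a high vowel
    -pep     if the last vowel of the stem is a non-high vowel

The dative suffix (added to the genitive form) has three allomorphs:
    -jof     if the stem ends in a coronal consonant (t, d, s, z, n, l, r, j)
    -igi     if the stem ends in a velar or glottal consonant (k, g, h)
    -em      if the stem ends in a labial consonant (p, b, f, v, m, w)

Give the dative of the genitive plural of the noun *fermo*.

fermodukikigi

*fermo*: last vowel = /o/, a rounded vowel → -du → *fermodu*.
The last vowel of the plural form *fermodu* is /u/, which is a high vowel, so the genitive suffix is -kik, giving *fermodukik*.
The final consonant of the genitive form *fermodukik* is /k/, which is velar/glottal, so the dative suffix is -igi, giving *fermodukikigi*.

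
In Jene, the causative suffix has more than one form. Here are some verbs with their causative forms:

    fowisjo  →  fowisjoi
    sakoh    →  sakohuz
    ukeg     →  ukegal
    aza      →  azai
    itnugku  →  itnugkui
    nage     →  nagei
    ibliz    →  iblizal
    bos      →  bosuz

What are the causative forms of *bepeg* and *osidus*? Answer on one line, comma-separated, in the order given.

bepegal, osidusuz

The suffix is conditioned by the final sound: -uz when the stem ends in a voiceless consonant (*sakoh*, *bos*); -al when the stem ends in a voiced consonant (*ukeg*, *ibliz*); -i when the stem ends in a vowel (*fowisjo*, *aza*, *itnugku*, *nage*).
*bepeg*: final sound = /g/, a voiced consonant → -al → *bepegal*.
*osidus*: final sound = /s/, a voiceless consonant → -uz → *osidusuz*.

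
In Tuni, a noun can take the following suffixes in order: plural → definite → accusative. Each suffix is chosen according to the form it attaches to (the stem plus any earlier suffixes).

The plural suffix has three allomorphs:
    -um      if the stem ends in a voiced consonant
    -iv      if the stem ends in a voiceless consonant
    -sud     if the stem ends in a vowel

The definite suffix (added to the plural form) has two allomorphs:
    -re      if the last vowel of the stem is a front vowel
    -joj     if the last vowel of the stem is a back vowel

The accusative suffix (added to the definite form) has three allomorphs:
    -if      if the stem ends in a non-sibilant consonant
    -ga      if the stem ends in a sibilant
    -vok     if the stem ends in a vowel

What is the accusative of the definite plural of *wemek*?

wemekivrevok

*wemek* — final sound /k/ (a voiceless consonant) → -iv → *wemekiv*.
The plural form *wemekiv* — last vowel /i/ (a front vowel) → -re → *wemekivre*.
The definite form *wemekivre* — final sound /e/ (a vowel) → -vok → *wemekivrevok*.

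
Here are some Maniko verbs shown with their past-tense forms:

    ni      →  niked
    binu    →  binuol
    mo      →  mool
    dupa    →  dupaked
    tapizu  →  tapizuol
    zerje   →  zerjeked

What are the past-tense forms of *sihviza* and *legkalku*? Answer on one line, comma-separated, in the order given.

The pattern is rounding harmony: -ol when the last vowel of the stem is a rounded vowel (*binu*, *mo*, *tapizu*); -ked when the last vowel of the stem is an unrounded vowel (*ni*, *dupa*, *zerje*).
*sihviza* — last vowel /a/ (an unrounded vowel) → -ked → *sihvizaked*.
*legkalku* — last vowel /u/ (a rounded vowel) → -ol → *legkalkuol*.

sihvizaked, legkalkuol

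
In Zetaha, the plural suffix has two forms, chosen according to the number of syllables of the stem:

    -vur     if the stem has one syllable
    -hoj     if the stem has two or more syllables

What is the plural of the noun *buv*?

With one syllable, *buv* takes -vur → *buvvur*.

buvvur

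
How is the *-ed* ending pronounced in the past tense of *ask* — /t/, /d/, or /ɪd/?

The stem *ask* ends in a voiceless consonant other than /t/.
The -ed suffix is realized as /ɪd/ after /t, d/; as /t/ after other voiceless consonants; and as /d/ after other voiced sounds.
So -ed on *ask* is pronounced /t/.

/t/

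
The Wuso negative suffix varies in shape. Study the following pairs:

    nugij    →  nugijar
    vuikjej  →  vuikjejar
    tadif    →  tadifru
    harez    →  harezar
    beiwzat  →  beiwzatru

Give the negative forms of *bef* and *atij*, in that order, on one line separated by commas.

befru, atijar

Looking at the final consonant of each stem: -ru when the stem ends in a voiceless consonant (*tadif*, *beiwzat*); -ar when the stem ends in a voiced consonant (*nugij*, *vuikjej*, *harez*).
*bef*: final consonant = /f/, voiceless → -ru → *befru*.
*atij* — final consonant /j/ (voiced) → -ar → *atijar*.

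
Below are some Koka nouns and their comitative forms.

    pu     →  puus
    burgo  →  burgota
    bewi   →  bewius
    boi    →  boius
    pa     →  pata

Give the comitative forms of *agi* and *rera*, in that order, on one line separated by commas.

The suffix is conditioned by the last vowel: -us when the last vowel of the stem is a high vowel (*pu*, *bewi*, *boi*); -ta when the last vowel of the stem is a non-high vowel (*burgo*, *pa*).
*agi*: last vowel = /i/, a high vowel → -us → *agius*.
The last vowel of *rera* is /a/, which is a non-high vowel, so the suffix is -ta, giving *rerata*.

agius, rerata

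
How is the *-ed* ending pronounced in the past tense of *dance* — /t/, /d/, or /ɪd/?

The stem *dance* ends in a voiceless consonant other than /t/.
The -ed suffix is realized as /ɪd/ after /t, d/; as /t/ after other voiceless consonants; and as /d/ after other voiced sounds.
So -ed on *dance* is pronounced /t/.

/t/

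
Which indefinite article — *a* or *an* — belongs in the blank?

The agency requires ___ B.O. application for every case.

a

The indefinite article is chosen by the initial *sound* of the following word, not its spelling.
The initialism *B.O.* is read letter by letter; the first letter, B, is pronounced /biː/, which begins with a consonant sound.
So the article is *a*: The agency requires a B.O. application for every case.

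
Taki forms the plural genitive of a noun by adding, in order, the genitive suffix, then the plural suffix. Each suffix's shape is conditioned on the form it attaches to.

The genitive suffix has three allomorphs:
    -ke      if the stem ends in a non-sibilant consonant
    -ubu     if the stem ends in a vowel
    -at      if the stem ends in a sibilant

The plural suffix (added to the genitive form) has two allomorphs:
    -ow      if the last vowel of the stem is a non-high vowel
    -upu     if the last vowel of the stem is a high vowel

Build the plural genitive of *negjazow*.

negjazowkeow

Since the final sound of *negjazow* is /w/ (a non-sibilant consonant), it takes -ke, giving *negjazowke*.
The genitive form *negjazowke* — last vowel /e/ (a non-high vowel) → -ow → *negjazowkeow*.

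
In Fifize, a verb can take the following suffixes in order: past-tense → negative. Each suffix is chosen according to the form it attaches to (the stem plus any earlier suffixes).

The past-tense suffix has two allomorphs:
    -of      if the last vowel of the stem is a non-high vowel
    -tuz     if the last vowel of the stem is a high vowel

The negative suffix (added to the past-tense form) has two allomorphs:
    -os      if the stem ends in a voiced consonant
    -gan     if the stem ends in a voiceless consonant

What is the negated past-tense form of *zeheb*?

zehebofgan

The last vowel of *zeheb* is /e/, which is a non-high vowel, so the past-tense suffix is -of, giving *zehebof*.
The past-tense form *zehebof* — final consonant /f/ (voiceless) → -gan → *zehebofgan*.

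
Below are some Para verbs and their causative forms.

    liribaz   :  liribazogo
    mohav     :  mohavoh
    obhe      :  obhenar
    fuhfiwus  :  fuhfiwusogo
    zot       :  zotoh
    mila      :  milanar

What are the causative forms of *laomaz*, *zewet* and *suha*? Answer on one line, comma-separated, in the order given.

laomazogo, zewetoh, suhanar

The alternation tracks the final sound of the stem — -ogo when the stem ends in a sibilant (*liribaz*, *fuhfiwus*); -oh when the stem ends in a non-sibilant consonant (*mohav*, *zot*); -nar when the stem ends in a vowel (*obhe*, *mila*).
The final sound of *laomaz* is /z/, which is a sibilant, so the suffix is -ogo, giving *laomazogo*.
*zewet*: final sound = /t/, a non-sibilant consonant → -oh → *zewetoh*.
*suha* — final sound /a/ (a vowel) → -nar → *suhanar*.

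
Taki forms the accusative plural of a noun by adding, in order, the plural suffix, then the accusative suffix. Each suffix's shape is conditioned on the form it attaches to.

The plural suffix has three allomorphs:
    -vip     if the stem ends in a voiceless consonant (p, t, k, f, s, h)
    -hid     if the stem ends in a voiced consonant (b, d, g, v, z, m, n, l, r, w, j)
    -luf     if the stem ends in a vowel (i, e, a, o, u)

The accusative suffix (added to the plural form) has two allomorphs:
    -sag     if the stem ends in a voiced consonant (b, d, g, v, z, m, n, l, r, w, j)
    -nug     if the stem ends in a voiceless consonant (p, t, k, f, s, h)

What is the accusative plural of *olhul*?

*olhul* — final sound /l/ (a voiced consonant) → -hid → *olhulhid*.
The plural form *olhulhid*: final consonant = /d/, voiced → -sag → *olhulhidsag*.

olhulhidsag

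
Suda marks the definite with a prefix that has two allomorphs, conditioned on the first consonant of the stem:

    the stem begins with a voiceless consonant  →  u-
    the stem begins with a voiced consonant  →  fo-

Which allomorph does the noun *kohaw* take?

u-

Since the first consonant of *kohaw* is /k/ (voiceless), it takes u-.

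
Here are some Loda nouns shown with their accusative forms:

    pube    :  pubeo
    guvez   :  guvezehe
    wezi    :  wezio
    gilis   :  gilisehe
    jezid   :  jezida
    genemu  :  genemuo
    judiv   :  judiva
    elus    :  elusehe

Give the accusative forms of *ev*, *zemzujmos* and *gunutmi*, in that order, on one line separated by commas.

eva, zemzujmosehe, gunutmio

Looking at the final sound of each stem: -ehe when the stem ends in a sibilant (*guvez*, *gilis*, *elus*); -a when the stem ends in a non-sibilant consonant (*jezid*, *judiv*); -o when the stem ends in a vowel (*pube*, *wezi*, *genemu*).
*ev*: final sound = /v/, a non-sibilant consonant → -a → *eva*.
*zemzujmos*: final sound = /s/, a sibilant → -ehe → *zemzujmosehe*.
Since the final sound of *gunutmi* is /i/ (a vowel), it takes -o, giving *gunutmio*.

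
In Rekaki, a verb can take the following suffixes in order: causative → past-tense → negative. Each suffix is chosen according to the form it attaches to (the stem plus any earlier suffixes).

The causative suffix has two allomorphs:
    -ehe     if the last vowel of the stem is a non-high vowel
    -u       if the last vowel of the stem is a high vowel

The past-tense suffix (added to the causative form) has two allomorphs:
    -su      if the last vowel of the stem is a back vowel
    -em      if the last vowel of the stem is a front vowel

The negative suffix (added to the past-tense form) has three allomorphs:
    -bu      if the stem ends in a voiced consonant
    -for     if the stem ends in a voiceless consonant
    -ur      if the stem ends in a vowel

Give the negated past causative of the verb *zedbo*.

zedboeheembu

Since the last vowel of *zedbo* is /o/ (a non-high vowel), it takes -ehe, giving *zedboehe*.
The causative form *zedboehe* — last vowel /e/ (a front vowel) → -em → *zedboeheem*.
The past-tense form *zedboeheem*: final sound = /m/, a voiced consonant → -bu → *zedboeheembu*.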